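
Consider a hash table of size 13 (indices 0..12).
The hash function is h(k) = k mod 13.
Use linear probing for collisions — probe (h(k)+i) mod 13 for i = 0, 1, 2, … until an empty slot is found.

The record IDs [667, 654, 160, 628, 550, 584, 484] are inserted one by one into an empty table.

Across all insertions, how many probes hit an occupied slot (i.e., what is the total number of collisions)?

10

Insert 667: h=4, slot 4 empty -> index 4.
Insert 654: h=4, slot 4 occupied -> index 5.
Insert 160: h=4, slots 4,5 occupied -> index 6.
Insert 628: h=4, slots 4,5,6 occupied -> index 7.
Insert 550: h=4, slots 4,5,6,7 occupied -> index 8.
Insert 584: h=12, slot 12 empty -> index 12.
Insert 484: h=3, slot 3 empty -> index 3.
Table: [∅, ∅, ∅, 484, 667, 654, 160, 628, 550, ∅, ∅, ∅, 584]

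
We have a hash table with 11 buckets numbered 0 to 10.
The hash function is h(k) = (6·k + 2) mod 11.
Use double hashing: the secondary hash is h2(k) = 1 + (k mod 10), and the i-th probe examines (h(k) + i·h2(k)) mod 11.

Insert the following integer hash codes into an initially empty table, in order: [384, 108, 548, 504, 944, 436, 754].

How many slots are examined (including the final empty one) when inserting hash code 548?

2

384 hashes to 7; slot 7 is free => place at 7.
108 hashes to 1; slot 1 is free => place at 1.
548 hashes to 1, h2=9; 1 taken => place at 10.
504 hashes to 1, h2=5; 1 taken => place at 6.
944 hashes to 1, h2=5; 1,6 taken => place at 0.
436 hashes to 0, h2=7; 0,7 taken => place at 3.
754 hashes to 5; slot 5 is free => place at 5.
Table: [944, 108, —, 436, —, 754, 504, 384, —, —, 548]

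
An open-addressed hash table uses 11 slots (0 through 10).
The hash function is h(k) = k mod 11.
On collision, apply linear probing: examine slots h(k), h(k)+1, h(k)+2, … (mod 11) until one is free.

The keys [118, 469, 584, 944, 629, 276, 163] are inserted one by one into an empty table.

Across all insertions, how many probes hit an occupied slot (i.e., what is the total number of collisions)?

Insert 118: h=8, slot 8 empty -> index 8.
Insert 469: h=7, slot 7 empty -> index 7.
Insert 584: h=1, slot 1 empty -> index 1.
Insert 944: h=9, slot 9 empty -> index 9.
Insert 629: h=2, slot 2 empty -> index 2.
Insert 276: h=1, slots 1,2 occupied -> index 3.
Insert 163: h=9, slot 9 occupied -> index 10.
Table: [_, 584, 629, 276, _, _, _, 469, 118, 944, 163]

3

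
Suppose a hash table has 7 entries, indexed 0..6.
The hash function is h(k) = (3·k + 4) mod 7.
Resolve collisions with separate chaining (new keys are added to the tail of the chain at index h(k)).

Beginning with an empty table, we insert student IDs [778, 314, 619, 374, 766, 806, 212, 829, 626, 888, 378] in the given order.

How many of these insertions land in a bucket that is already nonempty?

6

778 -> bucket 0
314 -> bucket 1
619 -> bucket 6
374 -> bucket 6 (collision)
766 -> bucket 6 (collision)
806 -> bucket 0 (collision)
212 -> bucket 3
829 -> bucket 6 (collision)
626 -> bucket 6 (collision)
888 -> bucket 1 (collision)
378 -> bucket 4
Final buckets:
0: 778 -> 806
1: 314 -> 888
2: —
3: 212
4: 378
5: —
6: 619 -> 374 -> 766 -> 829 -> 626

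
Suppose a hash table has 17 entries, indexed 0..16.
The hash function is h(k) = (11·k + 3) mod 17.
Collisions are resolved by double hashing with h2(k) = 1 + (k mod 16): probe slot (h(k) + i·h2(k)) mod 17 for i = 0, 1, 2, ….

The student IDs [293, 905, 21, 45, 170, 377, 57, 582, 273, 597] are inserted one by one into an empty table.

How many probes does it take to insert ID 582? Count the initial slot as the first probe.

293: h=13 => slot 13
905: h=13, h2=10, probe 13,6 => slot 6
21: h=13, h2=6, probe 13,2 => slot 2
45: h=5 => slot 5
170: h=3 => slot 3
377: h=2, h2=10, probe 2,12 => slot 12
57: h=1 => slot 1
582: h=13, h2=7, probe 13,3,10 => slot 10
273: h=14 => slot 14
597: h=8 => slot 8
Table: [∅, 57, 21, 170, ∅, 45, 905, ∅, 597, ∅, 582, ∅, 377, 293, 273, ∅, ∅]

3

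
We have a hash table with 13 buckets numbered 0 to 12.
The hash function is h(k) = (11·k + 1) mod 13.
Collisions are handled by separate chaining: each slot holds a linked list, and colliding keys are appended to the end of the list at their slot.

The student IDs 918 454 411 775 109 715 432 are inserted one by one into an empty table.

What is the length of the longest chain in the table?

918 → bucket 11
454 → bucket 3
411 → bucket 11 (collision)
775 → bucket 11 (collision)
109 → bucket 4
715 → bucket 1
432 → bucket 8
Final buckets:
0: -
1: 715
2: -
3: 454
4: 109
5: -
6: -
7: -
8: 432
9: -
10: -
11: 918 -> 411 -> 775
12: -

3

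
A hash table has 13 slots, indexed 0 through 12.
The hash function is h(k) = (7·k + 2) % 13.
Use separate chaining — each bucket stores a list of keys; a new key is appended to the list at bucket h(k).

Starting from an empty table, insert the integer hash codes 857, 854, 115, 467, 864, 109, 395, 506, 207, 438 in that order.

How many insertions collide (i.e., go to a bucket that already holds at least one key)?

857 -> bucket 8
854 -> bucket 0
115 -> bucket 1
467 -> bucket 8 (collision)
864 -> bucket 5
109 -> bucket 11
395 -> bucket 11 (collision)
506 -> bucket 8 (collision)
207 -> bucket 8 (collision)
438 -> bucket 0 (collision)
Final buckets:
0: 854 -> 438
1: 115
2: —
3: —
4: —
5: 864
6: —
7: —
8: 857 -> 467 -> 506 -> 207
9: —
10: —
11: 109 -> 395
12: —

5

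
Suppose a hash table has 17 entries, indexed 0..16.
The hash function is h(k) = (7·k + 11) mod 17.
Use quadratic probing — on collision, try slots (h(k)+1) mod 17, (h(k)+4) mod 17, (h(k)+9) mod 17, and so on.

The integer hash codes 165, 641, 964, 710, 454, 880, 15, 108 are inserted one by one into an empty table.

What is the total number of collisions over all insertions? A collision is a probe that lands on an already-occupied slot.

9

165: h=10 -> slot 10
641: h=10, probe 10,11 -> slot 11
964: h=10, probe 10,11,14 -> slot 14
710: h=0 -> slot 0
454: h=10, probe 10,11,14,2 -> slot 2
880: h=0, probe 0,1 -> slot 1
15: h=14, probe 14,15 -> slot 15
108: h=2, probe 2,3 -> slot 3
Table: [710, 880, 454, 108, ., ., ., ., ., ., 165, 641, ., ., 964, 15, .]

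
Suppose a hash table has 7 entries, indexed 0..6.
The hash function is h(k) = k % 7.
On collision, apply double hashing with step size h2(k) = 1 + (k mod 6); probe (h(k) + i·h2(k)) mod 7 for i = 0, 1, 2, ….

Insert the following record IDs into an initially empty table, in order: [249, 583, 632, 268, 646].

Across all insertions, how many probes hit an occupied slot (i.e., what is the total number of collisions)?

Insert 249: h=4, slot 4 empty => index 4.
Insert 583: h=2, slot 2 empty => index 2.
Insert 632: h=2, h2=3, slot 2 occupied => index 5.
Insert 268: h=2, h2=5, slot 2 occupied => index 0.
Insert 646: h=2, h2=5, slots 2,0,5 occupied => index 3.
Table: [268, _, 583, 646, 249, 632, _]

5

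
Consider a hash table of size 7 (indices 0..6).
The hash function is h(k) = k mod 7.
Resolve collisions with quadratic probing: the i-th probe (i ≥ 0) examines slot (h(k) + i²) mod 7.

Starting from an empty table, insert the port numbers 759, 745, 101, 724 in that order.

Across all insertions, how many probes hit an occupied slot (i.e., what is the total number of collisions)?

759: h=3 -> slot 3
745: h=3, probe 3,4 -> slot 4
101: h=3, probe 3,4,0 -> slot 0
724: h=3, probe 3,4,0,5 -> slot 5
Table: [101, -, -, 759, 745, 724, -]

6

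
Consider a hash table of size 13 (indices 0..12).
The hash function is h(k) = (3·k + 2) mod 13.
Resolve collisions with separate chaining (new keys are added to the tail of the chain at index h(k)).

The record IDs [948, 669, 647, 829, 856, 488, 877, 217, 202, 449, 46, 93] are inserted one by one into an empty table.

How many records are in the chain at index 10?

4

948 → bucket 12
669 → bucket 7
647 → bucket 6
829 → bucket 6 (collision)
856 → bucket 9
488 → bucket 10
877 → bucket 7 (collision)
217 → bucket 3
202 → bucket 10 (collision)
449 → bucket 10 (collision)
46 → bucket 10 (collision)
93 → bucket 8
Final buckets:
0: _
1: _
2: _
3: 217
4: _
5: _
6: 647 -> 829
7: 669 -> 877
8: 93
9: 856
10: 488 -> 202 -> 449 -> 46
11: _
12: 948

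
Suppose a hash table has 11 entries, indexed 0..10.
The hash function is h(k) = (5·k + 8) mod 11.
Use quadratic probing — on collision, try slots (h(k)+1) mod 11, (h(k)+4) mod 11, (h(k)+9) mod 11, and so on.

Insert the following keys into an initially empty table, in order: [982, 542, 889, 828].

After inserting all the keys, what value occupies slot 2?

542

982 hashes to 1; slot 1 is free => place at 1.
542 hashes to 1; 1 taken => place at 2.
889 hashes to 9; slot 9 is free => place at 9.
828 hashes to 1; 1,2 taken => place at 5.
Table: [-, 982, 542, -, -, 828, -, -, -, 889, -]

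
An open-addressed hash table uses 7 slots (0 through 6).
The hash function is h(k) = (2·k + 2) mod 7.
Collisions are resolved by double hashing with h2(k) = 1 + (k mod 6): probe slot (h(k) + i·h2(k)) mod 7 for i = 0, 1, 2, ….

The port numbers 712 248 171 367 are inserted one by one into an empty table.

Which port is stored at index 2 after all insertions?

712: h=5 => slot 5
248: h=1 => slot 1
171: h=1, h2=4, probe 1,5,2 => slot 2
367: h=1, h2=2, probe 1,3 => slot 3
Table: [—, 248, 171, 367, —, 712, —]

171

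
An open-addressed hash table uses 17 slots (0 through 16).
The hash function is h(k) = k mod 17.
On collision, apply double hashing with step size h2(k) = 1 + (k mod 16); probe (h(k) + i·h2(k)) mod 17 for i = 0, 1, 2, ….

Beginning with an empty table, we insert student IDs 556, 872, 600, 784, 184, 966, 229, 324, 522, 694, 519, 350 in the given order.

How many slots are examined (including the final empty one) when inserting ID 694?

556 hashes to 12; slot 12 is free -> place at 12.
872 hashes to 5; slot 5 is free -> place at 5.
600 hashes to 5, h2=9; 5 taken -> place at 14.
784 hashes to 2; slot 2 is free -> place at 2.
184 hashes to 14, h2=9; 14 taken -> place at 6.
966 hashes to 14, h2=7; 14 taken -> place at 4.
229 hashes to 8; slot 8 is free -> place at 8.
324 hashes to 1; slot 1 is free -> place at 1.
522 hashes to 12, h2=11; 12,6 taken -> place at 0.
694 hashes to 14, h2=7; 14,4 taken -> place at 11.
519 hashes to 9; slot 9 is free -> place at 9.
350 hashes to 10; slot 10 is free -> place at 10.
Table: [522, 324, 784, -, 966, 872, 184, -, 229, 519, 350, 694, 556, -, 600, -, -]

3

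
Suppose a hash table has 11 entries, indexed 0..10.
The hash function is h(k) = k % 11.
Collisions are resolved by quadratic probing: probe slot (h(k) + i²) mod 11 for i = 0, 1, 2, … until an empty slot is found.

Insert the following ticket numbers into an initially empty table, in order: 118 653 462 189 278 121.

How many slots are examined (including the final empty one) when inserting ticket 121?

118 hashes to 8; slot 8 is free → place at 8.
653 hashes to 4; slot 4 is free → place at 4.
462 hashes to 0; slot 0 is free → place at 0.
189 hashes to 2; slot 2 is free → place at 2.
278 hashes to 3; slot 3 is free → place at 3.
121 hashes to 0; 0 taken → place at 1.
Table: [462, 121, 189, 278, 653, ∅, ∅, ∅, 118, ∅, ∅]

2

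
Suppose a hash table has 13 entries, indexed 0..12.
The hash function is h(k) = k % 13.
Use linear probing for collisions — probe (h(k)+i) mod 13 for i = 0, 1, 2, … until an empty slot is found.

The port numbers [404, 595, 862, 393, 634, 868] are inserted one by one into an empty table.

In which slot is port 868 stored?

12

Insert 404: h=1, slot 1 empty => index 1.
Insert 595: h=10, slot 10 empty => index 10.
Insert 862: h=4, slot 4 empty => index 4.
Insert 393: h=3, slot 3 empty => index 3.
Insert 634: h=10, slot 10 occupied => index 11.
Insert 868: h=10, slots 10,11 occupied => index 12.
Table: [_, 404, _, 393, 862, _, _, _, _, _, 595, 634, 868]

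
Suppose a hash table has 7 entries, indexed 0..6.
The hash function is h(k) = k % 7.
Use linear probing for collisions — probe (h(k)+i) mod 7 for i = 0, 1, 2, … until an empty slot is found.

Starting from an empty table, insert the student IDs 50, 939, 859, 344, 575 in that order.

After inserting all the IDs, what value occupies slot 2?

50: h=1 -> slot 1
939: h=1, probe 1,2 -> slot 2
859: h=5 -> slot 5
344: h=1, probe 1,2,3 -> slot 3
575: h=1, probe 1,2,3,4 -> slot 4
Table: [—, 50, 939, 344, 575, 859, —]

939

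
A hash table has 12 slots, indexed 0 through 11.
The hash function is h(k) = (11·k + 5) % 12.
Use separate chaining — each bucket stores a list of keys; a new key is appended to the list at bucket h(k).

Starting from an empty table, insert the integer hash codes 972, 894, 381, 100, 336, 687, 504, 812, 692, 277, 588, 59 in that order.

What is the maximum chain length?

4

972 -> bucket 5
894 -> bucket 11
381 -> bucket 8
100 -> bucket 1
336 -> bucket 5 (collision)
687 -> bucket 2
504 -> bucket 5 (collision)
812 -> bucket 9
692 -> bucket 9 (collision)
277 -> bucket 4
588 -> bucket 5 (collision)
59 -> bucket 6
Final buckets:
0: _
1: 100
2: 687
3: _
4: 277
5: 972 -> 336 -> 504 -> 588
6: 59
7: _
8: 381
9: 812 -> 692
10: _
11: 894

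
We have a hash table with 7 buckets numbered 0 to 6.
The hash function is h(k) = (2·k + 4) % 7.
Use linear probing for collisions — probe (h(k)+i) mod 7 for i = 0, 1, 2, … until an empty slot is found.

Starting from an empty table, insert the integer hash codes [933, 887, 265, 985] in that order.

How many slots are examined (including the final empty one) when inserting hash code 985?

4

933 hashes to 1; slot 1 is free -> place at 1.
887 hashes to 0; slot 0 is free -> place at 0.
265 hashes to 2; slot 2 is free -> place at 2.
985 hashes to 0; 0,1,2 taken -> place at 3.
Table: [887, 933, 265, 985, _, _, _]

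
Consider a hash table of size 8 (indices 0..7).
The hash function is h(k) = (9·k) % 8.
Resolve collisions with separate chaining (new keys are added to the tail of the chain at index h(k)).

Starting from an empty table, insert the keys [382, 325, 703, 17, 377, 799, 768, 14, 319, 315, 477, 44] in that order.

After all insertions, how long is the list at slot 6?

382 -> bucket 6
325 -> bucket 5
703 -> bucket 7
17 -> bucket 1
377 -> bucket 1 (collision)
799 -> bucket 7 (collision)
768 -> bucket 0
14 -> bucket 6 (collision)
319 -> bucket 7 (collision)
315 -> bucket 3
477 -> bucket 5 (collision)
44 -> bucket 4
Final buckets:
0: 768
1: 17 -> 377
2: .
3: 315
4: 44
5: 325 -> 477
6: 382 -> 14
7: 703 -> 799 -> 319

2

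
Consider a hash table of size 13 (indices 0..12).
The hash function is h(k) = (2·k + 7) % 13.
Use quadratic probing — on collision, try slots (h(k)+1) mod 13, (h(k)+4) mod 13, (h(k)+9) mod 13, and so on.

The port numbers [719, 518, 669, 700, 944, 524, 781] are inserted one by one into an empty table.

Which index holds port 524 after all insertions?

719: h=2 → slot 2
518: h=3 → slot 3
669: h=6 → slot 6
700: h=3, probe 3,4 → slot 4
944: h=10 → slot 10
524: h=2, probe 2,3,6,11 → slot 11
781: h=9 → slot 9
Table: [—, —, 719, 518, 700, —, 669, —, —, 781, 944, 524, —]

11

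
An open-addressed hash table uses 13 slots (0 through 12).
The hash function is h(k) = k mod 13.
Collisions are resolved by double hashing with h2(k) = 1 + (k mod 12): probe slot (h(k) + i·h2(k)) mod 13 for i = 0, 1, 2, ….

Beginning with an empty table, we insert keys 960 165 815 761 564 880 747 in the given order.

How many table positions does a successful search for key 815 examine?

2

Insert 960: h=11, slot 11 empty -> index 11.
Insert 165: h=9, slot 9 empty -> index 9.
Insert 815: h=9, h2=12, slot 9 occupied -> index 8.
Insert 761: h=7, slot 7 empty -> index 7.
Insert 564: h=5, slot 5 empty -> index 5.
Insert 880: h=9, h2=5, slot 9 occupied -> index 1.
Insert 747: h=6, slot 6 empty -> index 6.
Table: [-, 880, -, -, -, 564, 747, 761, 815, 165, -, 960, -]
Lookup 815: h=9, h2=12, probe 9,8 → found at 8.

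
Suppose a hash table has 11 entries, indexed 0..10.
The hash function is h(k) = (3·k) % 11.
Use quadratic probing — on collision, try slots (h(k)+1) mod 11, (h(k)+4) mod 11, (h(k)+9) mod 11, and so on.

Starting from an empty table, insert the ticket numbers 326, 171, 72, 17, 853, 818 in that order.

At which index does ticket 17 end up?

326 hashes to 10; slot 10 is free -> place at 10.
171 hashes to 7; slot 7 is free -> place at 7.
72 hashes to 7; 7 taken -> place at 8.
17 hashes to 7; 7,8 taken -> place at 0.
853 hashes to 7; 7,8,0 taken -> place at 5.
818 hashes to 1; slot 1 is free -> place at 1.
Table: [17, 818, -, -, -, 853, -, 171, 72, -, 326]

0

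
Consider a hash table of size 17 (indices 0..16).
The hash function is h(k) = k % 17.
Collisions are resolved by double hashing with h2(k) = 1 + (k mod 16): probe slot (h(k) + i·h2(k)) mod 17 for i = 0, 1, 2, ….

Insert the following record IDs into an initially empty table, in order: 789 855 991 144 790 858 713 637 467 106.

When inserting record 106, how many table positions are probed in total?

789 hashes to 7; slot 7 is free => place at 7.
855 hashes to 5; slot 5 is free => place at 5.
991 hashes to 5, h2=16; 5 taken => place at 4.
144 hashes to 8; slot 8 is free => place at 8.
790 hashes to 8, h2=7; 8 taken => place at 15.
858 hashes to 8, h2=11; 8 taken => place at 2.
713 hashes to 16; slot 16 is free => place at 16.
637 hashes to 8, h2=14; 8,5,2,16 taken => place at 13.
467 hashes to 8, h2=4; 8 taken => place at 12.
106 hashes to 4, h2=11; 4,15 taken => place at 9.
Table: [—, —, 858, —, 991, 855, —, 789, 144, 106, —, —, 467, 637, —, 790, 713]

3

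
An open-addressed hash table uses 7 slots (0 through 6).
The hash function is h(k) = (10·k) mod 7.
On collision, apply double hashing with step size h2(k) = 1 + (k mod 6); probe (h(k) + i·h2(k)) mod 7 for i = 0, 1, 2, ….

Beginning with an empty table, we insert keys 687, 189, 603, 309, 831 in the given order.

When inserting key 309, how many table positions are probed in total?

687 hashes to 3; slot 3 is free => place at 3.
189 hashes to 0; slot 0 is free => place at 0.
603 hashes to 3, h2=4; 3,0 taken => place at 4.
309 hashes to 3, h2=4; 3,0,4 taken => place at 1.
831 hashes to 1, h2=4; 1 taken => place at 5.
Table: [189, 309, ., 687, 603, 831, .]

4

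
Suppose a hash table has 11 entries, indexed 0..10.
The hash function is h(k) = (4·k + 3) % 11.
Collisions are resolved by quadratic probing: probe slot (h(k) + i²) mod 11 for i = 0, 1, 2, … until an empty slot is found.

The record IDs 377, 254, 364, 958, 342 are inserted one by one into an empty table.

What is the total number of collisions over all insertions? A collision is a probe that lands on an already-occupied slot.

Insert 377: h=4, slot 4 empty -> index 4.
Insert 254: h=7, slot 7 empty -> index 7.
Insert 364: h=7, slot 7 occupied -> index 8.
Insert 958: h=7, slots 7,8 occupied -> index 0.
Insert 342: h=7, slots 7,8,0 occupied -> index 5.
Table: [958, ., ., ., 377, 342, ., 254, 364, ., .]

6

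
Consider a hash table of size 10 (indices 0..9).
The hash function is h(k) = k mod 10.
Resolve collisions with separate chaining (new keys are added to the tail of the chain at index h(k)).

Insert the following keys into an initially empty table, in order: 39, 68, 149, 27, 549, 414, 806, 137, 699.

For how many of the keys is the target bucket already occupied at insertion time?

4

39 -> bucket 9
68 -> bucket 8
149 -> bucket 9 (collision)
27 -> bucket 7
549 -> bucket 9 (collision)
414 -> bucket 4
806 -> bucket 6
137 -> bucket 7 (collision)
699 -> bucket 9 (collision)
Final buckets:
0: —
1: —
2: —
3: —
4: 414
5: —
6: 806
7: 27 -> 137
8: 68
9: 39 -> 149 -> 549 -> 699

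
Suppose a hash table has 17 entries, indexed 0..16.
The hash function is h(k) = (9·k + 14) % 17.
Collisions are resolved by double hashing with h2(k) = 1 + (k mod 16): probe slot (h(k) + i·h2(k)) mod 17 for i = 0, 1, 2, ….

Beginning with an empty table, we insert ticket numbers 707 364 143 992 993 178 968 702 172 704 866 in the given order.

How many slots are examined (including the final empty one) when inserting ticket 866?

707 hashes to 2; slot 2 is free -> place at 2.
364 hashes to 9; slot 9 is free -> place at 9.
143 hashes to 9, h2=16; 9 taken -> place at 8.
992 hashes to 0; slot 0 is free -> place at 0.
993 hashes to 9, h2=2; 9 taken -> place at 11.
178 hashes to 1; slot 1 is free -> place at 1.
968 hashes to 5; slot 5 is free -> place at 5.
702 hashes to 8, h2=15; 8 taken -> place at 6.
172 hashes to 15; slot 15 is free -> place at 15.
704 hashes to 9, h2=1; 9 taken -> place at 10.
866 hashes to 5, h2=3; 5,8,11 taken -> place at 14.
Table: [992, 178, 707, ., ., 968, 702, ., 143, 364, 704, 993, ., ., 866, 172, .]

4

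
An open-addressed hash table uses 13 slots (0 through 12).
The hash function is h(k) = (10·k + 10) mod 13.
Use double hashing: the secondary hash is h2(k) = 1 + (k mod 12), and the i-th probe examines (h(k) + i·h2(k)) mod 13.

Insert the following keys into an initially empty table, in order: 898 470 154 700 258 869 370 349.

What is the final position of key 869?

898: h=7 => slot 7
470: h=4 => slot 4
154: h=3 => slot 3
700: h=3, h2=5, probe 3,8 => slot 8
258: h=3, h2=7, probe 3,10 => slot 10
869: h=3, h2=6, probe 3,9 => slot 9
370: h=5 => slot 5
349: h=3, h2=2, probe 3,5,7,9,11 => slot 11
Table: [_, _, _, 154, 470, 370, _, 898, 700, 869, 258, 349, _]

9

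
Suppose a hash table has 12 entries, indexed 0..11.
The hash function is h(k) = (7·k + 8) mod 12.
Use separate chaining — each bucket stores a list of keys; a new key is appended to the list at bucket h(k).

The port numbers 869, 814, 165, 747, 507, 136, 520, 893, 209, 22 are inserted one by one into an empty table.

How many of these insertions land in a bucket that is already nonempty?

Insert 869: h=7, bucket 7 empty -> new chain.
Insert 814: h=6, bucket 6 empty -> new chain.
Insert 165: h=11, bucket 11 empty -> new chain.
Insert 747: h=5, bucket 5 empty -> new chain.
Insert 507: h=5, bucket 5 nonempty -> append to chain.
Insert 136: h=0, bucket 0 empty -> new chain.
Insert 520: h=0, bucket 0 nonempty -> append to chain.
Insert 893: h=7, bucket 7 nonempty -> append to chain.
Insert 209: h=7, bucket 7 nonempty -> append to chain.
Insert 22: h=6, bucket 6 nonempty -> append to chain.
Final buckets:
0: 136 -> 520
1: —
2: —
3: —
4: —
5: 747 -> 507
6: 814 -> 22
7: 869 -> 893 -> 209
8: —
9: —
10: —
11: 165

5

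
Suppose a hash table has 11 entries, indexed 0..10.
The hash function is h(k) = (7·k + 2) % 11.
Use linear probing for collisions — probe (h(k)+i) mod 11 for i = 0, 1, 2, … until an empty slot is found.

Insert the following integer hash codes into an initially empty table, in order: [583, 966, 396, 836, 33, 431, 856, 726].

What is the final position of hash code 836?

4

Insert 583: h=2, slot 2 empty -> index 2.
Insert 966: h=10, slot 10 empty -> index 10.
Insert 396: h=2, slot 2 occupied -> index 3.
Insert 836: h=2, slots 2,3 occupied -> index 4.
Insert 33: h=2, slots 2,3,4 occupied -> index 5.
Insert 431: h=5, slot 5 occupied -> index 6.
Insert 856: h=10, slot 10 occupied -> index 0.
Insert 726: h=2, slots 2,3,4,5,6 occupied -> index 7.
Table: [856, —, 583, 396, 836, 33, 431, 726, —, —, 966]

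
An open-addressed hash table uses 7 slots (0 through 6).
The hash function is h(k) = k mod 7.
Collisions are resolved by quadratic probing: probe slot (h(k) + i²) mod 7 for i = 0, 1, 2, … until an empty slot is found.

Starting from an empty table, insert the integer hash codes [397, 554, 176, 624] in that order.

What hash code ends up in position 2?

397: h=5 → slot 5
554: h=1 → slot 1
176: h=1, probe 1,2 → slot 2
624: h=1, probe 1,2,5,3 → slot 3
Table: [., 554, 176, 624, ., 397, .]

176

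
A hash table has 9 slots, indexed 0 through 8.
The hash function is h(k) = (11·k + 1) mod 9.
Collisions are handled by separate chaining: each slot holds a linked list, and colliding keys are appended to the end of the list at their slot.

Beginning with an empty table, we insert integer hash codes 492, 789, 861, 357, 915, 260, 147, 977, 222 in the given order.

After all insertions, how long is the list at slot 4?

492 -> bucket 4
789 -> bucket 4 (collision)
861 -> bucket 4 (collision)
357 -> bucket 4 (collision)
915 -> bucket 4 (collision)
260 -> bucket 8
147 -> bucket 7
977 -> bucket 2
222 -> bucket 4 (collision)
Final buckets:
0: _
1: _
2: 977
3: _
4: 492 -> 789 -> 861 -> 357 -> 915 -> 222
5: _
6: _
7: 147
8: 260

6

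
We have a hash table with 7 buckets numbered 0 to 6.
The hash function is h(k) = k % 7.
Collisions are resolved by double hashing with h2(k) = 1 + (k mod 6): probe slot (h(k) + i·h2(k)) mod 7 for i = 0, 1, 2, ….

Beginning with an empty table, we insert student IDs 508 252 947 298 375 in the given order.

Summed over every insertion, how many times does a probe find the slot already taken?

4

Insert 508: h=4, slot 4 empty -> index 4.
Insert 252: h=0, slot 0 empty -> index 0.
Insert 947: h=2, slot 2 empty -> index 2.
Insert 298: h=4, h2=5, slots 4,2,0 occupied -> index 5.
Insert 375: h=4, h2=4, slot 4 occupied -> index 1.
Table: [252, 375, 947, _, 508, 298, _]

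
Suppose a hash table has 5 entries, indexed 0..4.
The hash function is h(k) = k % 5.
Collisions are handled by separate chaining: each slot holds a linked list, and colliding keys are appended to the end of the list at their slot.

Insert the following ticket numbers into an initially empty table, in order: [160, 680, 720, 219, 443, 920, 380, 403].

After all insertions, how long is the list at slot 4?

1

160 -> bucket 0
680 -> bucket 0 (collision)
720 -> bucket 0 (collision)
219 -> bucket 4
443 -> bucket 3
920 -> bucket 0 (collision)
380 -> bucket 0 (collision)
403 -> bucket 3 (collision)
Final buckets:
0: 160 -> 680 -> 720 -> 920 -> 380
1: .
2: .
3: 443 -> 403
4: 219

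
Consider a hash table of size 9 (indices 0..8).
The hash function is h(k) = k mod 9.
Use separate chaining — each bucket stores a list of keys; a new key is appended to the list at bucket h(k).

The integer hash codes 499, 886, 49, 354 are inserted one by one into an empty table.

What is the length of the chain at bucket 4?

3

Insert 499: h=4, bucket 4 empty → new chain.
Insert 886: h=4, bucket 4 nonempty → append to chain.
Insert 49: h=4, bucket 4 nonempty → append to chain.
Insert 354: h=3, bucket 3 empty → new chain.
Final buckets:
0: .
1: .
2: .
3: 354
4: 499 -> 886 -> 49
5: .
6: .
7: .
8: .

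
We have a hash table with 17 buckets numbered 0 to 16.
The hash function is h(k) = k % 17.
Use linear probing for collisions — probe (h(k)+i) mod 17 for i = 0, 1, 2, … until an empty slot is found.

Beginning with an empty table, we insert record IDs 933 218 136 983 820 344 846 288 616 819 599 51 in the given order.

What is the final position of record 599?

Insert 933: h=15, slot 15 empty => index 15.
Insert 218: h=14, slot 14 empty => index 14.
Insert 136: h=0, slot 0 empty => index 0.
Insert 983: h=14, slots 14,15 occupied => index 16.
Insert 820: h=4, slot 4 empty => index 4.
Insert 344: h=4, slot 4 occupied => index 5.
Insert 846: h=13, slot 13 empty => index 13.
Insert 288: h=16, slots 16,0 occupied => index 1.
Insert 616: h=4, slots 4,5 occupied => index 6.
Insert 819: h=3, slot 3 empty => index 3.
Insert 599: h=4, slots 4,5,6 occupied => index 7.
Insert 51: h=0, slots 0,1 occupied => index 2.
Table: [136, 288, 51, 819, 820, 344, 616, 599, —, —, —, —, —, 846, 218, 933, 983]

7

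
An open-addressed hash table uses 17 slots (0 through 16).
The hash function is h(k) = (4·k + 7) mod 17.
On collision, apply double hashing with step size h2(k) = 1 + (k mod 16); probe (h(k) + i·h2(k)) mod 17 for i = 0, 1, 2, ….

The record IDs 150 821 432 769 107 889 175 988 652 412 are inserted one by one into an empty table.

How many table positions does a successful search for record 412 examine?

2

150 hashes to 12; slot 12 is free -> place at 12.
821 hashes to 10; slot 10 is free -> place at 10.
432 hashes to 1; slot 1 is free -> place at 1.
769 hashes to 6; slot 6 is free -> place at 6.
107 hashes to 10, h2=12; 10 taken -> place at 5.
889 hashes to 10, h2=10; 10 taken -> place at 3.
175 hashes to 10, h2=16; 10 taken -> place at 9.
988 hashes to 15; slot 15 is free -> place at 15.
652 hashes to 14; slot 14 is free -> place at 14.
412 hashes to 6, h2=13; 6 taken -> place at 2.
Table: [_, 432, 412, 889, _, 107, 769, _, _, 175, 821, _, 150, _, 652, 988, _]
Lookup 412: h=6, h2=13, probe 6,2 → found at 2.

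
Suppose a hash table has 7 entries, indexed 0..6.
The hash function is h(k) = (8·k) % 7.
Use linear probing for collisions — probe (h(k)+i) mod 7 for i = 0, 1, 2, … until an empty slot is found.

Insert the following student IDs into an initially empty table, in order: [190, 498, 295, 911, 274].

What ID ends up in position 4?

911

Insert 190: h=1, slot 1 empty -> index 1.
Insert 498: h=1, slot 1 occupied -> index 2.
Insert 295: h=1, slots 1,2 occupied -> index 3.
Insert 911: h=1, slots 1,2,3 occupied -> index 4.
Insert 274: h=1, slots 1,2,3,4 occupied -> index 5.
Table: [., 190, 498, 295, 911, 274, .]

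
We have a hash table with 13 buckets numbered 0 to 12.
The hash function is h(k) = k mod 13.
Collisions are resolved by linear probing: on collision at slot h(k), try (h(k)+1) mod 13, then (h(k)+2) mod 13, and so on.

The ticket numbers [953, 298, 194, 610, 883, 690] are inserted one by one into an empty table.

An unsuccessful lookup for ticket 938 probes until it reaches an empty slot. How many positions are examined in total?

4

953: h=4 → slot 4
298: h=12 → slot 12
194: h=12, probe 12,0 → slot 0
610: h=12, probe 12,0,1 → slot 1
883: h=12, probe 12,0,1,2 → slot 2
690: h=1, probe 1,2,3 → slot 3
Table: [194, 610, 883, 690, 953, —, —, —, —, —, —, —, 298]
Lookup 938: h=2, probe 2,3,4,5 → slot 5 empty, not found.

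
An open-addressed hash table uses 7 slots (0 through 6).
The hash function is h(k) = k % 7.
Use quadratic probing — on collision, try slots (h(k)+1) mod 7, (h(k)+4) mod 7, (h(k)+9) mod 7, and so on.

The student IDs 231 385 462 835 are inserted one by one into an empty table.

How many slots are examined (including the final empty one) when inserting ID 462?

3

231: h=0 → slot 0
385: h=0, probe 0,1 → slot 1
462: h=0, probe 0,1,4 → slot 4
835: h=2 → slot 2
Table: [231, 385, 835, ., 462, ., .]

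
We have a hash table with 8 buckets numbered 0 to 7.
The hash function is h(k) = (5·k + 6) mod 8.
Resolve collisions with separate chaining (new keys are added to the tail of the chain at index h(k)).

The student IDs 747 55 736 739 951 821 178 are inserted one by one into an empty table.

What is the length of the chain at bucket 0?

747 → bucket 5
55 → bucket 1
736 → bucket 6
739 → bucket 5 (collision)
951 → bucket 1 (collision)
821 → bucket 7
178 → bucket 0
Final buckets:
0: 178
1: 55 -> 951
2: -
3: -
4: -
5: 747 -> 739
6: 736
7: 821

1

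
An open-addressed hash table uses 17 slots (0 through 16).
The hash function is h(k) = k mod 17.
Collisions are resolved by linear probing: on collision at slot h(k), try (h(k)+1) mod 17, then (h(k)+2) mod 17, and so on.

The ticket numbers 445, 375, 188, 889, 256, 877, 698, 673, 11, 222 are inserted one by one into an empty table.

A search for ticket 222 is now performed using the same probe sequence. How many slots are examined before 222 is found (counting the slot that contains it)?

7

445: h=3 → slot 3
375: h=1 → slot 1
188: h=1, probe 1,2 → slot 2
889: h=5 → slot 5
256: h=1, probe 1,2,3,4 → slot 4
877: h=10 → slot 10
698: h=1, probe 1,2,3,4,5,6 → slot 6
673: h=10, probe 10,11 → slot 11
11: h=11, probe 11,12 → slot 12
222: h=1, probe 1,2,3,4,5,6,7 → slot 7
Table: [., 375, 188, 445, 256, 889, 698, 222, ., ., 877, 673, 11, ., ., ., .]
Lookup 222: h=1, probe 1,2,3,4,5,6,7 → found at 7.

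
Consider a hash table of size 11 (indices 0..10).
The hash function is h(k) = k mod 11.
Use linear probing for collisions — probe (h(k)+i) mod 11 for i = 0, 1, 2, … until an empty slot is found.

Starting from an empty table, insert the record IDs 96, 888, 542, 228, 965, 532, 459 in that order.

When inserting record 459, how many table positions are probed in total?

Insert 96: h=8, slot 8 empty -> index 8.
Insert 888: h=8, slot 8 occupied -> index 9.
Insert 542: h=3, slot 3 empty -> index 3.
Insert 228: h=8, slots 8,9 occupied -> index 10.
Insert 965: h=8, slots 8,9,10 occupied -> index 0.
Insert 532: h=4, slot 4 empty -> index 4.
Insert 459: h=8, slots 8,9,10,0 occupied -> index 1.
Table: [965, 459, —, 542, 532, —, —, —, 96, 888, 228]

5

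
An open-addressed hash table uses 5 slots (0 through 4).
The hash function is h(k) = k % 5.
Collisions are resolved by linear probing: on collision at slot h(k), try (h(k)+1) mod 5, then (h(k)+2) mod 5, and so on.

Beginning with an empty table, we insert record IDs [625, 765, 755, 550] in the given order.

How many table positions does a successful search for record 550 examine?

Insert 625: h=0, slot 0 empty -> index 0.
Insert 765: h=0, slot 0 occupied -> index 1.
Insert 755: h=0, slots 0,1 occupied -> index 2.
Insert 550: h=0, slots 0,1,2 occupied -> index 3.
Table: [625, 765, 755, 550, .]
Lookup 550: h=0, probe 0,1,2,3 → found at 3.

4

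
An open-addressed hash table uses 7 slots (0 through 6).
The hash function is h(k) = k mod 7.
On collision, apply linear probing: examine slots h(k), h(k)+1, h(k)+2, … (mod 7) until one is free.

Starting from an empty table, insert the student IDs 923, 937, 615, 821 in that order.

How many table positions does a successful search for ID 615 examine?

3

923: h=6 -> slot 6
937: h=6, probe 6,0 -> slot 0
615: h=6, probe 6,0,1 -> slot 1
821: h=2 -> slot 2
Table: [937, 615, 821, _, _, _, 923]
Lookup 615: h=6, probe 6,0,1 → found at 1.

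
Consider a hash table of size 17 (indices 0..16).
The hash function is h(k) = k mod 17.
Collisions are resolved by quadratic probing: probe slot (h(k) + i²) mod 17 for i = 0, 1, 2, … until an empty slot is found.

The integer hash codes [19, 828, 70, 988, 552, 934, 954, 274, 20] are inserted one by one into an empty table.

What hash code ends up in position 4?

19 hashes to 2; slot 2 is free => place at 2.
828 hashes to 12; slot 12 is free => place at 12.
70 hashes to 2; 2 taken => place at 3.
988 hashes to 2; 2,3 taken => place at 6.
552 hashes to 8; slot 8 is free => place at 8.
934 hashes to 16; slot 16 is free => place at 16.
954 hashes to 2; 2,3,6 taken => place at 11.
274 hashes to 2; 2,3,6,11 taken => place at 1.
20 hashes to 3; 3 taken => place at 4.
Table: [_, 274, 19, 70, 20, _, 988, _, 552, _, _, 954, 828, _, _, _, 934]

20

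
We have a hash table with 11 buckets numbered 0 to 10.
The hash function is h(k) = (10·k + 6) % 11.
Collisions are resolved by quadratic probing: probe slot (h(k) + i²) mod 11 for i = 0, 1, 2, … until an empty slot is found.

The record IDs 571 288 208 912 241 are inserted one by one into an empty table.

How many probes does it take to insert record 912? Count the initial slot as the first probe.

3

571 hashes to 7; slot 7 is free -> place at 7.
288 hashes to 4; slot 4 is free -> place at 4.
208 hashes to 7; 7 taken -> place at 8.
912 hashes to 7; 7,8 taken -> place at 0.
241 hashes to 7; 7,8,0 taken -> place at 5.
Table: [912, -, -, -, 288, 241, -, 571, 208, -, -]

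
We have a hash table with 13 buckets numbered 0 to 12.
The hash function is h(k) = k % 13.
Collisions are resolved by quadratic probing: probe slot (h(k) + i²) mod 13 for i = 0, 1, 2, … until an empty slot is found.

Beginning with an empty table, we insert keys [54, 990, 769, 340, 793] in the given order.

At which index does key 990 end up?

3

54 hashes to 2; slot 2 is free → place at 2.
990 hashes to 2; 2 taken → place at 3.
769 hashes to 2; 2,3 taken → place at 6.
340 hashes to 2; 2,3,6 taken → place at 11.
793 hashes to 0; slot 0 is free → place at 0.
Table: [793, ., 54, 990, ., ., 769, ., ., ., ., 340, .]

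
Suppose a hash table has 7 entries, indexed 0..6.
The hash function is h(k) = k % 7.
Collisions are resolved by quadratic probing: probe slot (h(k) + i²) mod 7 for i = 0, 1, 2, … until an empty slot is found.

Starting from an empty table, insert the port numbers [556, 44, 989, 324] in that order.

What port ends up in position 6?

556: h=3 → slot 3
44: h=2 → slot 2
989: h=2, probe 2,3,6 → slot 6
324: h=2, probe 2,3,6,4 → slot 4
Table: [—, —, 44, 556, 324, —, 989]

989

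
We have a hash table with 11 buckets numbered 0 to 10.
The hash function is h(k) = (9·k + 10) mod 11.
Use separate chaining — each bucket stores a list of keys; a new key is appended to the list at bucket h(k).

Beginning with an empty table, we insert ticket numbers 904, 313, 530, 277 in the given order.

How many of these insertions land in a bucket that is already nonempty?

904 -> bucket 6
313 -> bucket 0
530 -> bucket 6 (collision)
277 -> bucket 6 (collision)
Final buckets:
0: 313
1: ∅
2: ∅
3: ∅
4: ∅
5: ∅
6: 904 -> 530 -> 277
7: ∅
8: ∅
9: ∅
10: ∅

2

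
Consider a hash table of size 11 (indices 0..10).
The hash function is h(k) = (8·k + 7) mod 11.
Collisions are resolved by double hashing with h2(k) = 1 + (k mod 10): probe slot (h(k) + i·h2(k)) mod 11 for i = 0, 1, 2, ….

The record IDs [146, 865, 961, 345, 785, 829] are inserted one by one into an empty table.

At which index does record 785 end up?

7

Insert 146: h=9, slot 9 empty -> index 9.
Insert 865: h=8, slot 8 empty -> index 8.
Insert 961: h=6, slot 6 empty -> index 6.
Insert 345: h=6, h2=6, slot 6 occupied -> index 1.
Insert 785: h=6, h2=6, slots 6,1 occupied -> index 7.
Insert 829: h=6, h2=10, slot 6 occupied -> index 5.
Table: [_, 345, _, _, _, 829, 961, 785, 865, 146, _]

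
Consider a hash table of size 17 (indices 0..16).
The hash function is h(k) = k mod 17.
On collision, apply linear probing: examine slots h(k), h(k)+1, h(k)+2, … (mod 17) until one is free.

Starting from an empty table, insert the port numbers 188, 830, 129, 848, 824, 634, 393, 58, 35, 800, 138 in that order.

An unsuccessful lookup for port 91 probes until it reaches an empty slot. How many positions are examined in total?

Insert 188: h=1, slot 1 empty -> index 1.
Insert 830: h=14, slot 14 empty -> index 14.
Insert 129: h=10, slot 10 empty -> index 10.
Insert 848: h=15, slot 15 empty -> index 15.
Insert 824: h=8, slot 8 empty -> index 8.
Insert 634: h=5, slot 5 empty -> index 5.
Insert 393: h=2, slot 2 empty -> index 2.
Insert 58: h=7, slot 7 empty -> index 7.
Insert 35: h=1, slots 1,2 occupied -> index 3.
Insert 800: h=1, slots 1,2,3 occupied -> index 4.
Insert 138: h=2, slots 2,3,4,5 occupied -> index 6.
Table: [—, 188, 393, 35, 800, 634, 138, 58, 824, —, 129, —, —, —, 830, 848, —]
Lookup 91: h=6, probe 6,7,8,9 → slot 9 empty, not found.

4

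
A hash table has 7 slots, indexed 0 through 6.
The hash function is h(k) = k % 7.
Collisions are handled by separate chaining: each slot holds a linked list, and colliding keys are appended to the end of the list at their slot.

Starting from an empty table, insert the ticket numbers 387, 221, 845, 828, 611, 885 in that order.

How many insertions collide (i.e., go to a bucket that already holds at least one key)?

387 → bucket 2
221 → bucket 4
845 → bucket 5
828 → bucket 2 (collision)
611 → bucket 2 (collision)
885 → bucket 3
Final buckets:
0: -
1: -
2: 387 -> 828 -> 611
3: 885
4: 221
5: 845
6: -

2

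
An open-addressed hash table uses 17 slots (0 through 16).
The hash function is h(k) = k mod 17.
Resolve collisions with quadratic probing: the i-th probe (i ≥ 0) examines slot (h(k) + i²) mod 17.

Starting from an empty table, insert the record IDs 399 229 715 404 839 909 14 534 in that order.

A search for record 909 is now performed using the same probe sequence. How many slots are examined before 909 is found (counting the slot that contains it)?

3

399: h=8 -> slot 8
229: h=8, probe 8,9 -> slot 9
715: h=1 -> slot 1
404: h=13 -> slot 13
839: h=6 -> slot 6
909: h=8, probe 8,9,12 -> slot 12
14: h=14 -> slot 14
534: h=7 -> slot 7
Table: [—, 715, —, —, —, —, 839, 534, 399, 229, —, —, 909, 404, 14, —, —]
Lookup 909: h=8, probe 8,9,12 → found at 12.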